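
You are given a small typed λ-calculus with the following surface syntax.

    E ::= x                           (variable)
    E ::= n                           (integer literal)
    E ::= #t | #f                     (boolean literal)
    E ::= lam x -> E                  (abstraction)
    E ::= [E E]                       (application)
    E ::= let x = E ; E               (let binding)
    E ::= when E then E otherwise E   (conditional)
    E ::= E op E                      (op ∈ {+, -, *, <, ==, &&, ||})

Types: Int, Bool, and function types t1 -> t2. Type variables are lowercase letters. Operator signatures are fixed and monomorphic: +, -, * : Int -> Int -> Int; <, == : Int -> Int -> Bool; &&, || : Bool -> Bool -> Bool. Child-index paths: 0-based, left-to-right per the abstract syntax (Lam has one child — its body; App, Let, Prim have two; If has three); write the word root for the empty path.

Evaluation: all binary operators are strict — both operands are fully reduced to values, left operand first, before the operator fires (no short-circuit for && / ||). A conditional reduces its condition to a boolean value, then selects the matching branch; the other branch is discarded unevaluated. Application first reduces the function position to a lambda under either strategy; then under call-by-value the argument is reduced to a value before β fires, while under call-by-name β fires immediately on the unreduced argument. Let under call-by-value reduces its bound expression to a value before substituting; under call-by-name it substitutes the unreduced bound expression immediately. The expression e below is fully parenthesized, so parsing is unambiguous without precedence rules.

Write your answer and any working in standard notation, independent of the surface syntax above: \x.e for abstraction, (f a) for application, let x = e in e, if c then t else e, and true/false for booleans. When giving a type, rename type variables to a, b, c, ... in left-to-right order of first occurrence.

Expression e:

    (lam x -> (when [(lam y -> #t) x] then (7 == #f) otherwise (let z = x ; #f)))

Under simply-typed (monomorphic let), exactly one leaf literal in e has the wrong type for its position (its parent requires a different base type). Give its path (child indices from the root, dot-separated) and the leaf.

Derivation:
\y._ : b -> Bool
x : a
  unify b -> Bool ~ a -> c
  unify b ~ a
  unify Bool ~ c
_ _ : Bool
  unify Bool ~ Bool
  unify Int ~ Int
  unify Bool ~ Int
  FAIL: mismatch Bool ~ Int

Answer: 0.1.1 : false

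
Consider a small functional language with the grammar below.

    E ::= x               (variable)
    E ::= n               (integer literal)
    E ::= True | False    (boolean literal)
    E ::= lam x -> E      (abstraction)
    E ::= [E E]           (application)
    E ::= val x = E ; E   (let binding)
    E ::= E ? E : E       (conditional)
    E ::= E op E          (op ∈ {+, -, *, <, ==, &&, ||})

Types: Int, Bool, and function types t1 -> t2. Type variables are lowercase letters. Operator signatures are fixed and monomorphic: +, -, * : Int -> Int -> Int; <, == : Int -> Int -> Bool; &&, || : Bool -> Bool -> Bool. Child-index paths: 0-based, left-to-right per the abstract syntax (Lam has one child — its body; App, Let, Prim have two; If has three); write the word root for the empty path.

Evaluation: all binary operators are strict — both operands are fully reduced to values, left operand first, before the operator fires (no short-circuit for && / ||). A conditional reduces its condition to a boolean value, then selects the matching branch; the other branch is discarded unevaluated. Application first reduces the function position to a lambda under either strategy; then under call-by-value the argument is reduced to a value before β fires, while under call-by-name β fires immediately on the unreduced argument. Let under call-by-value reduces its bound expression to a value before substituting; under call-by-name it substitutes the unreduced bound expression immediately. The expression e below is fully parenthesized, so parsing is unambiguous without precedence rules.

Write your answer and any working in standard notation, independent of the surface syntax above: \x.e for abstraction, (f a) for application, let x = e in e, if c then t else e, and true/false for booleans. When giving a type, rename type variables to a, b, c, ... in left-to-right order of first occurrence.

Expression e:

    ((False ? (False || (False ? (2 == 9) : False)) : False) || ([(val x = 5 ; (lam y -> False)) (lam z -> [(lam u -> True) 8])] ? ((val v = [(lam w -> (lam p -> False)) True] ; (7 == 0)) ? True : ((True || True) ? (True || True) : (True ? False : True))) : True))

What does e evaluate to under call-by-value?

Trace:
step 0: ((if false then (false || (if false then (2 == 9) else false)) else false) || (if ((let x = 5 in (\y.false)) (\z.((\u.true) 8))) then (if (let v = ((\w.(\p.false)) true) in (7 == 0)) then true else (if (true || true) then (true || true) else (if true then false else true))) else true))
step 1: [if@0] (false || (if ((let x = 5 in (\y.false)) (\z.((\u.true) 8))) then (if (let v = ((\w.(\p.false)) true) in (7 == 0)) then true else (if (true || true) then (true || true) else (if true then false else true))) else true))
step 2: [let@1.0.0] (false || (if ((\y.false) (\z.((\u.true) 8))) then (if (let v = ((\w.(\p.false)) true) in (7 == 0)) then true else (if (true || true) then (true || true) else (if true then false else true))) else true))
step 3: [beta@1.0] (false || (if false then (if (let v = ((\w.(\p.false)) true) in (7 == 0)) then true else (if (true || true) then (true || true) else (if true then false else true))) else true))
step 4: [if@1] (false || true)
step 5: [delta@root] true

Answer: true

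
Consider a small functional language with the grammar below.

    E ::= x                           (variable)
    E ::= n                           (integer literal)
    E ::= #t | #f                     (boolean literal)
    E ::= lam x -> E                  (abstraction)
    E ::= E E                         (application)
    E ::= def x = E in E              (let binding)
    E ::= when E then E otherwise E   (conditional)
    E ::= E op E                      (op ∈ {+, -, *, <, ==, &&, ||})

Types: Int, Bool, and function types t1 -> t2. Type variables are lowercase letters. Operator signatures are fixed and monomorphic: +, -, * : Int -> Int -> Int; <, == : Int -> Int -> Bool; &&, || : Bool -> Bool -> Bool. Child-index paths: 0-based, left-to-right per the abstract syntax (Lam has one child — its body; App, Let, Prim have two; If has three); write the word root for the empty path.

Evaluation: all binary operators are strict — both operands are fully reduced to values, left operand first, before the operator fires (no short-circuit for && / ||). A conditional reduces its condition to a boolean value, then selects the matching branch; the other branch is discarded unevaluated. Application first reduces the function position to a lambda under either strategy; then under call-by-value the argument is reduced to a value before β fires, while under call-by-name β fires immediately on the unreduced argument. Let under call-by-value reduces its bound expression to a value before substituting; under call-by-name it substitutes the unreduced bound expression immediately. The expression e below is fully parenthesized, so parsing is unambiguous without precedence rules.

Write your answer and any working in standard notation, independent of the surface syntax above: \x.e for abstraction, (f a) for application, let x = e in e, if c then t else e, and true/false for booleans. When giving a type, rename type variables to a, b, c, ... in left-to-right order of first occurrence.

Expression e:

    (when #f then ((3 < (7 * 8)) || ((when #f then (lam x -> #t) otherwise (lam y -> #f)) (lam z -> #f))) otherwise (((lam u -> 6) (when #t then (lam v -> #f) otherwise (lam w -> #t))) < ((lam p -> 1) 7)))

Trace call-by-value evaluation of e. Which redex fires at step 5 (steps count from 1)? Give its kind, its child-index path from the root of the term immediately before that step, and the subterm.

Answer: delta at root : (6 < 1)

Working:
step 0: (if false then ((3 < (7 * 8)) || ((if false then (\x.true) else (\y.false)) (\z.false))) else (((\u.6) (if true then (\v.false) else (\w.true))) < ((\p.1) 7)))
step 1: [if@root] (((\u.6) (if true then (\v.false) else (\w.true))) < ((\p.1) 7))
step 2: [if@0.1] (((\u.6) (\v.false)) < ((\p.1) 7))
step 3: [beta@0] (6 < ((\p.1) 7))
step 4: [beta@1] (6 < 1)
step 5: [delta@root] false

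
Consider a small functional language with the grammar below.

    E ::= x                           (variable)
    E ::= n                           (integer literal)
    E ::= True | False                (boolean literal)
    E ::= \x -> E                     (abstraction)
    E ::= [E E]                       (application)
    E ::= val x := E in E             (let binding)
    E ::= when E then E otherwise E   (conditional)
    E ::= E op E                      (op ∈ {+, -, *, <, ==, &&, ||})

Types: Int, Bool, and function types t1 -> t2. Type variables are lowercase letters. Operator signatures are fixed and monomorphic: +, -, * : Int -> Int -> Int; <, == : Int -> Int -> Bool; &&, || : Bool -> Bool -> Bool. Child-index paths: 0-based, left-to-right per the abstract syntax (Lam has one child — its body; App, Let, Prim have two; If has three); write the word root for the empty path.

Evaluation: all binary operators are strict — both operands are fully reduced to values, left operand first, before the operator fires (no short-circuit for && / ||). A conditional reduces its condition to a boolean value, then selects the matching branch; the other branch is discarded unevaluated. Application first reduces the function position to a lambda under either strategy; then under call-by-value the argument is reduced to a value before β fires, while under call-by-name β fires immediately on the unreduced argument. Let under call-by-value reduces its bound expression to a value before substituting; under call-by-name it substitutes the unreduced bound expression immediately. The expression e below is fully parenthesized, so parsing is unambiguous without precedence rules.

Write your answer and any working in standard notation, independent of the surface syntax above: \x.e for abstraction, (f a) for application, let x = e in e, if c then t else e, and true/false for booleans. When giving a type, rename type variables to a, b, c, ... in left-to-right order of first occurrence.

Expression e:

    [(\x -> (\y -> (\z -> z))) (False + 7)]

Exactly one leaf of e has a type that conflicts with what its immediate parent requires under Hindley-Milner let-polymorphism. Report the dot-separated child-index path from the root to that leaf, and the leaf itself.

Answer: 1.0 : false

Trace:
z : c
\z._ : c -> c
\y._ : b -> c -> c
\x._ : a -> b -> c -> c
  unify Bool ~ Int
  FAIL: mismatch Bool ~ Int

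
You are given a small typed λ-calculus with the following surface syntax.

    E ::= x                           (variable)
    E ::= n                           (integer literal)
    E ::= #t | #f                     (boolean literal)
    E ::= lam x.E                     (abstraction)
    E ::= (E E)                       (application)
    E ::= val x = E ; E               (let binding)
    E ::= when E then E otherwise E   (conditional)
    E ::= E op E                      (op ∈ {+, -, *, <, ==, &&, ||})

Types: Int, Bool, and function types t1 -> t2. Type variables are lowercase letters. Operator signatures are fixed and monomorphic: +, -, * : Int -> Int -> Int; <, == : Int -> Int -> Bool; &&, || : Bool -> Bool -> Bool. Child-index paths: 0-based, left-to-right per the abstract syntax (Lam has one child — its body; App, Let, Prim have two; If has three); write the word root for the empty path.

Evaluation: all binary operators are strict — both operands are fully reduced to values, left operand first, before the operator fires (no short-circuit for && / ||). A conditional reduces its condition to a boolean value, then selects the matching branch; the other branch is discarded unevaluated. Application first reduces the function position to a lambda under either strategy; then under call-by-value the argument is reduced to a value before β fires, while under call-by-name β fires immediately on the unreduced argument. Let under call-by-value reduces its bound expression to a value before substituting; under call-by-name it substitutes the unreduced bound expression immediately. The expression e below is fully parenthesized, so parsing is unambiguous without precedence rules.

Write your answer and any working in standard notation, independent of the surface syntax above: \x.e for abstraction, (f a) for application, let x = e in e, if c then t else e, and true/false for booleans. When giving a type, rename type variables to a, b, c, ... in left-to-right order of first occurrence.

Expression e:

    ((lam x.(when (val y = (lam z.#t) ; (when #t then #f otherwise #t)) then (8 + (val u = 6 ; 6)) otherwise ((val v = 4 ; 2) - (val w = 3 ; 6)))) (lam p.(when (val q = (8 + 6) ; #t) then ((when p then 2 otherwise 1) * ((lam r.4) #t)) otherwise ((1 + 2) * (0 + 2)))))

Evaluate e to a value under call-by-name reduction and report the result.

Trace:
step 0: ((\x.(if (let y = (\z.true) in (if true then false else true)) then (8 + (let u = 6 in 6)) else ((let v = 4 in 2) - (let w = 3 in 6)))) (\p.(if (let q = (8 + 6) in true) then ((if p then 2 else 1) * ((\r.4) true)) else ((1 + 2) * (0 + 2)))))
step 1: [beta@root] (if (let y = (\z.true) in (if true then false else true)) then (8 + (let u = 6 in 6)) else ((let v = 4 in 2) - (let w = 3 in 6)))
step 2: [let@0] (if (if true then false else true) then (8 + (let u = 6 in 6)) else ((let v = 4 in 2) - (let w = 3 in 6)))
step 3: [if@0] (if false then (8 + (let u = 6 in 6)) else ((let v = 4 in 2) - (let w = 3 in 6)))
step 4: [if@root] ((let v = 4 in 2) - (let w = 3 in 6))
step 5: [let@0] (2 - (let w = 3 in 6))
step 6: [let@1] (2 - 6)
step 7: [delta@root] -4

Answer: -4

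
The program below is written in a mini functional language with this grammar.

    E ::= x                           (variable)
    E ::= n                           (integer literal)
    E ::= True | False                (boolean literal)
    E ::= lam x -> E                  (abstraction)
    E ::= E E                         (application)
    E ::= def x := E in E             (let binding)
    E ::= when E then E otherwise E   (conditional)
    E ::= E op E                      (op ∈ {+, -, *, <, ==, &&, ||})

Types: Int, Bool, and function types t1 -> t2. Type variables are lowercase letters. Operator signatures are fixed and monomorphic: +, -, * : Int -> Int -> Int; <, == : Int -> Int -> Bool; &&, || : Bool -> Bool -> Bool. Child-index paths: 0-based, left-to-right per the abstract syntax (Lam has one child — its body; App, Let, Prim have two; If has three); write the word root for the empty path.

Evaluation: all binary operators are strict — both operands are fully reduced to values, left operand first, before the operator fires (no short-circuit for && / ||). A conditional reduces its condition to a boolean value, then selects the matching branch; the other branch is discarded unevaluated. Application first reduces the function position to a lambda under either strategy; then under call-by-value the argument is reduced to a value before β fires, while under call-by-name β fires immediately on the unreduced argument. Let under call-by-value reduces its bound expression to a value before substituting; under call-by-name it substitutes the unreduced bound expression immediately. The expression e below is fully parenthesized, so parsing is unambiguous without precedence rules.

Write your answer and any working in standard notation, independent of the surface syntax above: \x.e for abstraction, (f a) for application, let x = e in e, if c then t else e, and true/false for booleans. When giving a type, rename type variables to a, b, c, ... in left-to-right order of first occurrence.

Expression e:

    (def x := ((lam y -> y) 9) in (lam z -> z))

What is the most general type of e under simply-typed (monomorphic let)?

Answer: a -> a

Working:
y : a
\y._ : a -> a
  unify a -> a ~ Int -> b
  unify a ~ Int
  unify Int ~ b
_ _ : Int
let x : Int
z : c
\z._ : c -> c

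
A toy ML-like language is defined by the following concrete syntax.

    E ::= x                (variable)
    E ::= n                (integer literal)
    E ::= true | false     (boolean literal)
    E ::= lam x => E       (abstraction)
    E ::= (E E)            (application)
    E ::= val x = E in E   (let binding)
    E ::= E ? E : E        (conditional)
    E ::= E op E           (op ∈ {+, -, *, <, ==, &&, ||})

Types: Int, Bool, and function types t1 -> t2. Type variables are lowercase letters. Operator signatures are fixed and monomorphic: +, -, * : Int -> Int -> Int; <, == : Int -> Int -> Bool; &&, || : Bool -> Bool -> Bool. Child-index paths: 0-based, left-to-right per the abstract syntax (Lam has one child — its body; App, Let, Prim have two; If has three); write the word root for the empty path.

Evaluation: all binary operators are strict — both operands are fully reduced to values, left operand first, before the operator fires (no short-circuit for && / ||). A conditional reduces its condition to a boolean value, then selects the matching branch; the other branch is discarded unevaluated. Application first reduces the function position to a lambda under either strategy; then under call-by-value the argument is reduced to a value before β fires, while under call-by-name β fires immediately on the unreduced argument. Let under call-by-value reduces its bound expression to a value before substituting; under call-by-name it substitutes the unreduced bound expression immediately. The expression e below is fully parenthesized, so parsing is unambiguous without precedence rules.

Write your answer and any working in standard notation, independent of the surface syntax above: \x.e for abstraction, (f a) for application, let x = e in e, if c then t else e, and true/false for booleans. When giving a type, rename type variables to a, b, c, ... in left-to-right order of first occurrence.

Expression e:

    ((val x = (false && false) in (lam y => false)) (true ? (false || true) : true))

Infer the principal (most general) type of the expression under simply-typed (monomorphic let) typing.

Trace:
  unify Bool ~ Bool
  unify Bool ~ Bool
let x : Bool
\y._ : a -> Bool
  unify Bool ~ Bool
  unify Bool ~ Bool
  unify Bool ~ Bool
  unify Bool ~ Bool
  unify a -> Bool ~ Bool -> b
  unify a ~ Bool
  unify Bool ~ b
_ _ : Bool

Answer: Bool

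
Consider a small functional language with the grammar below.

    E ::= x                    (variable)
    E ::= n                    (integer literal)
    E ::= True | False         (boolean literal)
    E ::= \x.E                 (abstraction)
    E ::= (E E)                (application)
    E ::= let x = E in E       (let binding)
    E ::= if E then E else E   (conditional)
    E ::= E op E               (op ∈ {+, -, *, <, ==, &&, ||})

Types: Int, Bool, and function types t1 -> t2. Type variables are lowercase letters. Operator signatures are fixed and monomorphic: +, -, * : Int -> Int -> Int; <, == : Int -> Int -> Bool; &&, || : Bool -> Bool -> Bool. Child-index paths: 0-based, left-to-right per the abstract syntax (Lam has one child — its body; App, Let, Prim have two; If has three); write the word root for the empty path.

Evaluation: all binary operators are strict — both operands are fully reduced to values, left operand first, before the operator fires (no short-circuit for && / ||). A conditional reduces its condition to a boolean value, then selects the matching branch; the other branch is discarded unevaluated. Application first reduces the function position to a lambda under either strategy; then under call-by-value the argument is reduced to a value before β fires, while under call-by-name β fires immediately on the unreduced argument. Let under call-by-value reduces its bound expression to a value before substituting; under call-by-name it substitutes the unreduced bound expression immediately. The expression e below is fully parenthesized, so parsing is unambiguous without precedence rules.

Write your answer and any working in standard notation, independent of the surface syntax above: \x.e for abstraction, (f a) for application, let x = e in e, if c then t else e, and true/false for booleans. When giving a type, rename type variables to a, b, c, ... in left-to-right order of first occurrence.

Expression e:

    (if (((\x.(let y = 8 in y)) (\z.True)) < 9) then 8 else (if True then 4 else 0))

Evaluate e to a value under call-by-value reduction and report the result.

Derivation:
step 0: (if (((\x.(let y = 8 in y)) (\z.true)) < 9) then 8 else (if true then 4 else 0))
step 1: [beta@0.0] (if ((let y = 8 in y) < 9) then 8 else (if true then 4 else 0))
step 2: [let@0.0] (if (8 < 9) then 8 else (if true then 4 else 0))
step 3: [delta@0] (if true then 8 else (if true then 4 else 0))
step 4: [if@root] 8

Answer: 8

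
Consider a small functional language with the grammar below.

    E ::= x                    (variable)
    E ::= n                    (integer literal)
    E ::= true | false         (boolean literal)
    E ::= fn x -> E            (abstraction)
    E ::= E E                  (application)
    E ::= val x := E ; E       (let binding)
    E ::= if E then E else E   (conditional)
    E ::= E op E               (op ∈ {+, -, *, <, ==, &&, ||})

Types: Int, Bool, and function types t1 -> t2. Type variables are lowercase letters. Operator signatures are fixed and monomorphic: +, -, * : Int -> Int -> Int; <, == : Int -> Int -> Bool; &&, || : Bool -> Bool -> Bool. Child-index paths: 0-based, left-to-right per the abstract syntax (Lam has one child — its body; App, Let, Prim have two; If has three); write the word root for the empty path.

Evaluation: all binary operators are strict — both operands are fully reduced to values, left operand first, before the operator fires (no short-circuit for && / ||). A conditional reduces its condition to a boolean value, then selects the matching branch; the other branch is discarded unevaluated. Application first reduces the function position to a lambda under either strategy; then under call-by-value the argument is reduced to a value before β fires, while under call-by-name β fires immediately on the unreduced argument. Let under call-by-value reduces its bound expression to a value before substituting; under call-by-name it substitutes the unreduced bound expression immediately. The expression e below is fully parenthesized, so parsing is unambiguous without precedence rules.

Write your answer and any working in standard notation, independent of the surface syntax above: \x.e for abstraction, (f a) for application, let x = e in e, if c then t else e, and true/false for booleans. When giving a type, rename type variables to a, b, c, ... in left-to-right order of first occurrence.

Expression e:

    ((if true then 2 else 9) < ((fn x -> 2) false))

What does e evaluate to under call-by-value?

Answer: false

Working:
step 0: ((if true then 2 else 9) < ((\x.2) false))
step 1: [if@0] (2 < ((\x.2) false))
step 2: [beta@1] (2 < 2)
step 3: [delta@root] false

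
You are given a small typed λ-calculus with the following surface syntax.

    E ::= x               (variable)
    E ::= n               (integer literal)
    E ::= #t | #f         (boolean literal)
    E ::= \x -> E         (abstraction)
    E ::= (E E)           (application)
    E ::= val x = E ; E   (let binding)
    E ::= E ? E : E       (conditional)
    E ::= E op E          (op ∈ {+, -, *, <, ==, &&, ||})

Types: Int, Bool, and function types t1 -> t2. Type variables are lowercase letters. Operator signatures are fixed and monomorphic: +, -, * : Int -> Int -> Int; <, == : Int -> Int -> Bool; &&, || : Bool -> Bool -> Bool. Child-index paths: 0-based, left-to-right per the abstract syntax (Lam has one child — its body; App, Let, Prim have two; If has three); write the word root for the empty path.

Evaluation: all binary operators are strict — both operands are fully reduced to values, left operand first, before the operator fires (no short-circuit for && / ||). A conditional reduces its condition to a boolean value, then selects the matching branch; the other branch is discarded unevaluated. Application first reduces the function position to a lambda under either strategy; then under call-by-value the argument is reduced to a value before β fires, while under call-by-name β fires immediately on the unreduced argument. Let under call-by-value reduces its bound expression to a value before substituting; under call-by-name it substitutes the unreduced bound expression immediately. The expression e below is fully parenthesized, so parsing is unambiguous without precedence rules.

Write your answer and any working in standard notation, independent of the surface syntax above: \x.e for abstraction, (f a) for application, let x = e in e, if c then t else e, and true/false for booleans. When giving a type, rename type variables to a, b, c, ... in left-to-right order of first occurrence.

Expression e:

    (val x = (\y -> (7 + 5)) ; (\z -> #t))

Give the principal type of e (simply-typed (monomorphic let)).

Answer: a -> Bool

Trace:
  unify Int ~ Int
  unify Int ~ Int
\y._ : a -> Int
let x : a -> Int
\z._ : b -> Bool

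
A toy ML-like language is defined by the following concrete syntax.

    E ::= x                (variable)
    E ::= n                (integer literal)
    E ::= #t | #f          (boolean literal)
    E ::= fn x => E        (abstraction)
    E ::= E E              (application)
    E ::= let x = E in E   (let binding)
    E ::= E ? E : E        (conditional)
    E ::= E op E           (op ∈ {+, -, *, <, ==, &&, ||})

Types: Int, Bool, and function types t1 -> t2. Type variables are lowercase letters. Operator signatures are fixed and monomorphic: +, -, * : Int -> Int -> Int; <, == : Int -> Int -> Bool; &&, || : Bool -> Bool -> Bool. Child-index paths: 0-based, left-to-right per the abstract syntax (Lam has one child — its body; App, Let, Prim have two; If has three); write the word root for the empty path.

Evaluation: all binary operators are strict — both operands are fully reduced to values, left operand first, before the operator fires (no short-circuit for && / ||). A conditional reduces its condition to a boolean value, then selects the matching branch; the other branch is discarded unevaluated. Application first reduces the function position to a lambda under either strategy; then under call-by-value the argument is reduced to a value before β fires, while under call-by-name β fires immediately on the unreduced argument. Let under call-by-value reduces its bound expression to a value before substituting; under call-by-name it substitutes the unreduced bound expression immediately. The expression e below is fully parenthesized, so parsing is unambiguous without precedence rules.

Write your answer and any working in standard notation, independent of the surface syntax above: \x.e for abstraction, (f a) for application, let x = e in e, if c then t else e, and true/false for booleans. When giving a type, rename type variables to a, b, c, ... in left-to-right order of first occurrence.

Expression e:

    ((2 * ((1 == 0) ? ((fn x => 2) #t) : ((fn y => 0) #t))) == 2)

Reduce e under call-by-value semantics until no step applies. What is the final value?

Answer: false

Working:
step 0: ((2 * (if (1 == 0) then ((\x.2) true) else ((\y.0) true))) == 2)
step 1: [delta@0.1.0] ((2 * (if false then ((\x.2) true) else ((\y.0) true))) == 2)
step 2: [if@0.1] ((2 * ((\y.0) true)) == 2)
step 3: [beta@0.1] ((2 * 0) == 2)
step 4: [delta@0] (0 == 2)
step 5: [delta@root] false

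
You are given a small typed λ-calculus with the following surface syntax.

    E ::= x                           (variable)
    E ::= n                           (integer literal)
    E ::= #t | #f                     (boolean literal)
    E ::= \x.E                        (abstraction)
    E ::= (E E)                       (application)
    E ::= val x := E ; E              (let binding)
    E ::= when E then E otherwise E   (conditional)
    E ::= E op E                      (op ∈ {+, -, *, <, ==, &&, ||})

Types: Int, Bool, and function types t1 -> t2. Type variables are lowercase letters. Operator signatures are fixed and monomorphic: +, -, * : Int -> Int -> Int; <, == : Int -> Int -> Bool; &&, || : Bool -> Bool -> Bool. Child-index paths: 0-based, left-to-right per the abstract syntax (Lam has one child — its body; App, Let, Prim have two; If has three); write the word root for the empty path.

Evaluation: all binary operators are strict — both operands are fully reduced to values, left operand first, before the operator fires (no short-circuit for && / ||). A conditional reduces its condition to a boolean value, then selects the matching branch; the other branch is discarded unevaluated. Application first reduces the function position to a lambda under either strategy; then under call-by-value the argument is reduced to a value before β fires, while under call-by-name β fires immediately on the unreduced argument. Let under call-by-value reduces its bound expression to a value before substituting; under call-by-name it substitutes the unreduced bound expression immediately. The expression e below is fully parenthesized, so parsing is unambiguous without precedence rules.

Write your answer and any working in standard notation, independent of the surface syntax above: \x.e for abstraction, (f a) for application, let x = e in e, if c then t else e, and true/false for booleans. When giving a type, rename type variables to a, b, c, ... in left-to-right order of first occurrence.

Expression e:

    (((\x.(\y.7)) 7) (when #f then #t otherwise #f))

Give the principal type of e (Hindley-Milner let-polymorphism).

Derivation:
\y._ : b -> Int
\x._ : a -> b -> Int
  unify a -> b -> Int ~ Int -> c
  unify a ~ Int
  unify b -> Int ~ c
_ _ : b -> Int
  unify Bool ~ Bool
  unify Bool ~ Bool
  unify b -> Int ~ Bool -> d
  unify b ~ Bool
  unify Int ~ d
_ _ : Int

Answer: Int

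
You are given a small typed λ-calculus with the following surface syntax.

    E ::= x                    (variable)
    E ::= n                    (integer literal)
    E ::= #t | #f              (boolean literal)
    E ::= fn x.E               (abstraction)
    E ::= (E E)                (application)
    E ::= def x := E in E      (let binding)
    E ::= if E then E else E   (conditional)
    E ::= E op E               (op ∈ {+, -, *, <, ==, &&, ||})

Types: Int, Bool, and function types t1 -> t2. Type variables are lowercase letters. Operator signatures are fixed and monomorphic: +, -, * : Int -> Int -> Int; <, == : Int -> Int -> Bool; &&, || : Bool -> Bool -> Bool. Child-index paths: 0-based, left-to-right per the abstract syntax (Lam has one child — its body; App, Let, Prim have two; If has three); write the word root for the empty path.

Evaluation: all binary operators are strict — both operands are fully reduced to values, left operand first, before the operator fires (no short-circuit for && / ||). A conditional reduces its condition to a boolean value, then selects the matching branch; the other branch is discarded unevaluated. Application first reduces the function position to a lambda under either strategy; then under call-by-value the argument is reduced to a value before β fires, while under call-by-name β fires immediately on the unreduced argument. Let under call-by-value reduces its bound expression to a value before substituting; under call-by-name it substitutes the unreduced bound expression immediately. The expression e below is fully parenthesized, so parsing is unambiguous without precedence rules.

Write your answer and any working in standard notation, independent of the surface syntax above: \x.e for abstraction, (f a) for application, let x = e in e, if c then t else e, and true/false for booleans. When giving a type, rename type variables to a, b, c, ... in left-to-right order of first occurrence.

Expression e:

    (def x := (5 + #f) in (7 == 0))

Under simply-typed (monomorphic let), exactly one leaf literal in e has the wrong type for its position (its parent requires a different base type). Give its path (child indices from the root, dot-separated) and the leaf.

Working:
  unify Int ~ Int
  unify Bool ~ Int
  FAIL: mismatch Bool ~ Int

Answer: 0.1 : false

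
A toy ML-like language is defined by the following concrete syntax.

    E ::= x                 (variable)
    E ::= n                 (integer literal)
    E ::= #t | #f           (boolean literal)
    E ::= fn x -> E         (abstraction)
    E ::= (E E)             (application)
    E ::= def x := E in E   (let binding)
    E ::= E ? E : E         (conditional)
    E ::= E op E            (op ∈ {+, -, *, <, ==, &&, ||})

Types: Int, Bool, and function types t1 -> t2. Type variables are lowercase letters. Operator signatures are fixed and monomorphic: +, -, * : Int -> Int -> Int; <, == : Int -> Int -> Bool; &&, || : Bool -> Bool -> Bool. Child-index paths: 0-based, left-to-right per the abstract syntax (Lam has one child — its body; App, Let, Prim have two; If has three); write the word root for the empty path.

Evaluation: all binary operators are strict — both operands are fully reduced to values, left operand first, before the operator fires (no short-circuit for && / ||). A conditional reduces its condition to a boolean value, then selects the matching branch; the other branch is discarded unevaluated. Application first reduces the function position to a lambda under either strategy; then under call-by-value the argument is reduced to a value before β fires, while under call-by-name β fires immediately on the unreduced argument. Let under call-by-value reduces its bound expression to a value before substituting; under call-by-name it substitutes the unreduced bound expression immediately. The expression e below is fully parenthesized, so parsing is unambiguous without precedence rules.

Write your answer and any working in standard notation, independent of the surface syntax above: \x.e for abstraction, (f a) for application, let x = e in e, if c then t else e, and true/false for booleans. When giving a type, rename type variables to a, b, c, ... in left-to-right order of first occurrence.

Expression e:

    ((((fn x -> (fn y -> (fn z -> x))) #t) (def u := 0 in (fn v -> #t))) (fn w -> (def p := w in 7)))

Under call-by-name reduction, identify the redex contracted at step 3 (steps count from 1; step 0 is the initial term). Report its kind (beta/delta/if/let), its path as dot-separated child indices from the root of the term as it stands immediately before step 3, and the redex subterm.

Working:
step 0: ((((\x.(\y.(\z.x))) true) (let u = 0 in (\v.true))) (\w.(let p = w in 7)))
step 1: [beta@0.0] (((\y.(\z.true)) (let u = 0 in (\v.true))) (\w.(let p = w in 7)))
step 2: [beta@0] ((\z.true) (\w.(let p = w in 7)))
step 3: [beta@root] true

Answer: beta at root : ((\z.true) (\w.(let p = w in 7)))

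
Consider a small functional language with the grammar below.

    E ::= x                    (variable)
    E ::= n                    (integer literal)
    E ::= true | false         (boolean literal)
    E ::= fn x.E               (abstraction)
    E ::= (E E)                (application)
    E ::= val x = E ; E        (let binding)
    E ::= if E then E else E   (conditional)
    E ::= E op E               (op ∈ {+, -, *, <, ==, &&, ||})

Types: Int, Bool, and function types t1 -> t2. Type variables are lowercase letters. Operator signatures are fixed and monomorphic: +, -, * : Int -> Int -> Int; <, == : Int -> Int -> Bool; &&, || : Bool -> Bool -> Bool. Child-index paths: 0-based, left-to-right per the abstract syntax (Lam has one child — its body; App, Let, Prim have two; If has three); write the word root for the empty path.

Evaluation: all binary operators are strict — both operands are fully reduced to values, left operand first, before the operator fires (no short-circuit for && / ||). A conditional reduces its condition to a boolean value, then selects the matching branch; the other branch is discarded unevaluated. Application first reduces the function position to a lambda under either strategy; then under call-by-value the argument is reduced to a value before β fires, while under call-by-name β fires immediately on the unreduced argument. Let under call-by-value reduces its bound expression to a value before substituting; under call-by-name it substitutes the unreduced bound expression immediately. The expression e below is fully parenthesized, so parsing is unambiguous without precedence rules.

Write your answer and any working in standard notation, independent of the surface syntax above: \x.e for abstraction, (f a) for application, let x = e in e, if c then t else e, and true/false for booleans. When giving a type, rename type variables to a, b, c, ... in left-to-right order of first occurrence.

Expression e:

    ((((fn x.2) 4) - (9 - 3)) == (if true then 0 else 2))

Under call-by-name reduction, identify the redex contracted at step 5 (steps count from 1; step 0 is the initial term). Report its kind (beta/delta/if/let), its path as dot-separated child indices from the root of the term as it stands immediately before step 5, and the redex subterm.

Answer: delta at root : (-4 == 0)

Trace:
step 0: ((((\x.2) 4) - (9 - 3)) == (if true then 0 else 2))
step 1: [beta@0.0] ((2 - (9 - 3)) == (if true then 0 else 2))
step 2: [delta@0.1] ((2 - 6) == (if true then 0 else 2))
step 3: [delta@0] (-4 == (if true then 0 else 2))
step 4: [if@1] (-4 == 0)
step 5: [delta@root] false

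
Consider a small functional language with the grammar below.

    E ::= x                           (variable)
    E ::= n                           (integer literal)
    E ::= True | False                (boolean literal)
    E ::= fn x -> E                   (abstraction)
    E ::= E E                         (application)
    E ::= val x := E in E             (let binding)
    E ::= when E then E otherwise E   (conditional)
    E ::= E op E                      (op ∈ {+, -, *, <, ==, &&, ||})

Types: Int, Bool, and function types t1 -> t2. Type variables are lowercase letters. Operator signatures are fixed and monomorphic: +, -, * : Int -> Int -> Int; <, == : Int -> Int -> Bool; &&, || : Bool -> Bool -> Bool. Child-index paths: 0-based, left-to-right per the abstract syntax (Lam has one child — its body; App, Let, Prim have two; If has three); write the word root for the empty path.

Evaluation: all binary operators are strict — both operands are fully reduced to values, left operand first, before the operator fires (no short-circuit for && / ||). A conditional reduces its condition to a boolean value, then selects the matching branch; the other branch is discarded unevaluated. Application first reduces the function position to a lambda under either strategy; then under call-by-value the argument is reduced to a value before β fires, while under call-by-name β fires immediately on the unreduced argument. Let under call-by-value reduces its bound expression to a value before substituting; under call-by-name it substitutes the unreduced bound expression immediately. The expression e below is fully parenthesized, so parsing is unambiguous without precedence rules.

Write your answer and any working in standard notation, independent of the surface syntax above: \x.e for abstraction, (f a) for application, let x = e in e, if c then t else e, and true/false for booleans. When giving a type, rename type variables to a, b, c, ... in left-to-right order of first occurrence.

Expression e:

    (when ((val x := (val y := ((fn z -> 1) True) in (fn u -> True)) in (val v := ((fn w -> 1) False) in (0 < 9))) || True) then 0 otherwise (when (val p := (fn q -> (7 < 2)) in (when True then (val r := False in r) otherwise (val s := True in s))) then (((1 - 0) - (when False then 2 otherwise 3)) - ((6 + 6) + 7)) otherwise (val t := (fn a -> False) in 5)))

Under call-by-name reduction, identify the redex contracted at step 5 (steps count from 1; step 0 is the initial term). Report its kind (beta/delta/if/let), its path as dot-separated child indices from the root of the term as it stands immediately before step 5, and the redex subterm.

Answer: if at root : (if true then 0 else (if (let p = (\q.(7 < 2)) in (if true then (let r = false in r) else (let s = true in s))) then (((1 - 0) - (if false then 2 else 3)) - ((6 + 6) + 7)) else (let t = (\a.false) in 5)))

Working:
step 0: (if ((let x = (let y = ((\z.1) true) in (\u.true)) in (let v = ((\w.1) false) in (0 < 9))) || true) then 0 else (if (let p = (\q.(7 < 2)) in (if true then (let r = false in r) else (let s = true in s))) then (((1 - 0) - (if false then 2 else 3)) - ((6 + 6) + 7)) else (let t = (\a.false) in 5)))
step 1: [let@0.0] (if ((let v = ((\w.1) false) in (0 < 9)) || true) then 0 else (if (let p = (\q.(7 < 2)) in (if true then (let r = false in r) else (let s = true in s))) then (((1 - 0) - (if false then 2 else 3)) - ((6 + 6) + 7)) else (let t = (\a.false) in 5)))
step 2: [let@0.0] (if ((0 < 9) || true) then 0 else (if (let p = (\q.(7 < 2)) in (if true then (let r = false in r) else (let s = true in s))) then (((1 - 0) - (if false then 2 else 3)) - ((6 + 6) + 7)) else (let t = (\a.false) in 5)))
step 3: [delta@0.0] (if (true || true) then 0 else (if (let p = (\q.(7 < 2)) in (if true then (let r = false in r) else (let s = true in s))) then (((1 - 0) - (if false then 2 else 3)) - ((6 + 6) + 7)) else (let t = (\a.false) in 5)))
step 4: [delta@0] (if true then 0 else (if (let p = (\q.(7 < 2)) in (if true then (let r = false in r) else (let s = true in s))) then (((1 - 0) - (if false then 2 else 3)) - ((6 + 6) + 7)) else (let t = (\a.false) in 5)))
step 5: [if@root] 0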